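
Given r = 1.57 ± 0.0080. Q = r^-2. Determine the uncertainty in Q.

Each factor contributes (exponent × relative error)² to (δQ/Q)²:
  (-2·δr/r)² = (-2×0.00510)² = 0.000104
δQ/Q = √(0.000104) = 0.0102
Q = 0.406, so δQ = 0.0102 × 0.406 = 0.00413.

0.00413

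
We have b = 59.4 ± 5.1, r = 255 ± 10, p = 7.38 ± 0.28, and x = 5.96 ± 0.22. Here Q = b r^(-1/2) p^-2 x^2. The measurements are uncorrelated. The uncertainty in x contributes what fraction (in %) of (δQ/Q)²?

(δQ/Q)² = (1·δb/b)² + (−½·δr/r)² + (-2·δp/p)² + (2·δx/x)²
  b term: (1×0.0859)² = 0.00737
  r term: (-0.5×0.0392)² = 0.000384
  p term: (-2×0.0379)² = 0.00576
  x term: (2×0.0369)² = 0.00545
Total = 0.0190. Share from x = 0.00545/0.0190 = 0.287.

28.7%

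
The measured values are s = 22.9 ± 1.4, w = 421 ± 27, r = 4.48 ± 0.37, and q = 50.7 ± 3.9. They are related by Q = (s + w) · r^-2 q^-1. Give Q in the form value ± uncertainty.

Let u = s + w = 444. δu = √(δs² + δw²) = √(1.96 + 729) = 27.0, so δu/u = 0.0609.
Q is then a monomial in u, r, q:
δQ/Q = √((δu/u)² + (-2·δr/r)² + (-1·δq/q)²) = √(0.00371 + 0.0273 + 0.00592) = 0.192
Q = 0.436, so δQ = 0.192 × 0.436 = 0.0838.

0.436 ± 0.0838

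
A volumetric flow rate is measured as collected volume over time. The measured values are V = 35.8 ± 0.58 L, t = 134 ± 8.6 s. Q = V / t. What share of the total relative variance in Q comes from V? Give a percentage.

(δQ/Q)² = (1·δV/V)² + (-1·δt/t)²
  V term: (1×0.0162)² = 0.000262
  t term: (-1×0.0642)² = 0.00412
Total = 0.00438. Share from V = 0.000262/0.00438 = 0.0599.

5.99%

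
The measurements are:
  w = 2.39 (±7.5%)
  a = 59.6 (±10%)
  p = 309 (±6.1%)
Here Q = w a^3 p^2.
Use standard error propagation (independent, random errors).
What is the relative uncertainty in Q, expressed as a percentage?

Q is a product of powers, so relative uncertainties combine in quadrature:
  (1·δw/w)² = (1×0.0750)² = 0.00562;  (3·δa/a)² = (3×0.100)² = 0.0900;  (2·δp/p)² = (2×0.0610)² = 0.0149
δQ/Q = √(0.111) = 0.332

33.2%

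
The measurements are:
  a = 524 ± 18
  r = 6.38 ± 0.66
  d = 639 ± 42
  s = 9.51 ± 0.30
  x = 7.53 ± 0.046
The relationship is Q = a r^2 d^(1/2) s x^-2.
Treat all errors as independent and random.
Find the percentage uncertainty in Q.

Relative error in a monomial: (δQ/Q)² = Σ (nᵢ · δxᵢ/xᵢ)².
  (1·δa/a)² = (1×0.0344)² = 0.00118;  (2·δr/r)² = (2×0.103)² = 0.0428;  (½·δd/d)² = (0.5×0.0657)² = 0.00108;  (1·δs/s)² = (1×0.0315)² = 0.000995;  (-2·δx/x)² = (-2×0.00611)² = 0.000149
δQ/Q = √(0.0462) = 0.215

21.5%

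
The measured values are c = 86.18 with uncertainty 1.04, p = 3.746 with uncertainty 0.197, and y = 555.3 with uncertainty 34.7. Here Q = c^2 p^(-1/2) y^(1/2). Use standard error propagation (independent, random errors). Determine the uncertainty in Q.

Since Q is a product/quotient, work with relative uncertainties:
  (2·δc/c)² = (2×0.0121)² = 0.000583;  (−½·δp/p)² = (-0.5×0.0526)² = 0.000691;  (½·δy/y)² = (0.5×0.0625)² = 0.000976
δQ/Q = √(0.00225) = 0.0474
Q = 90430, so δQ = 0.0474 × 90430 = 4290.

4290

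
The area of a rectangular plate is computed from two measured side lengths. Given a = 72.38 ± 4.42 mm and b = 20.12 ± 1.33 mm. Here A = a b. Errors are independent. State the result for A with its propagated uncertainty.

1456 ± 131 mm^2

Since A is a product/quotient, work with relative uncertainties:
  (1·δa/a)² = (1×0.0611)² = 0.00373;  (1·δb/b)² = (1×0.0661)² = 0.00437
δA/A = √(0.00810) = 0.0900
A = 1456 mm^2, so δA = 0.0900 × 1456 = 131 mm^2.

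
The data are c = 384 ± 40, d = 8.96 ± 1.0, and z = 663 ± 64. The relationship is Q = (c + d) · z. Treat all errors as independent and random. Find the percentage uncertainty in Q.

14.0%

Let u = c + d = 393. δu = √(δc² + δd²) = √(1600 + 1.00) = 40.0, so δu/u = 0.102.
Q is then a monomial in u, z:
δQ/Q = √((δu/u)² + (1·δz/z)²) = √(0.0104 + 0.00932) = 0.140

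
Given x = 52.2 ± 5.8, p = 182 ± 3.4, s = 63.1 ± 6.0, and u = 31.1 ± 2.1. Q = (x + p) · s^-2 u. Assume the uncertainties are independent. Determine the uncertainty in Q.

0.373

Let w = x + p = 234. δw = √(δx² + δp²) = √(33.6 + 11.6) = 6.72, so δw/w = 0.0287.
Q is then a monomial in w, s, u:
δQ/Q = √((δw/w)² + (-2·δs/s)² + (1·δu/u)²) = √(0.000824 + 0.0362 + 0.00456) = 0.204
Q = 1.83, so δQ = 0.204 × 1.83 = 0.373.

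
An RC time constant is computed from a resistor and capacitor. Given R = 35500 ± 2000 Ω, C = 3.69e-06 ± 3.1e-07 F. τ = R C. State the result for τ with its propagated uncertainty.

0.131 ± 0.0133 s

For a monomial τ ∝ R, C, fractional errors add in quadrature:
  (1·δR/R)² = (1×0.0563)² = 0.00317;  (1·δC/C)² = (1×0.0840)² = 0.00706
δτ/τ = √(0.0102) = 0.101
τ = 0.131 s, so δτ = 0.101 × 0.131 = 0.0133 s.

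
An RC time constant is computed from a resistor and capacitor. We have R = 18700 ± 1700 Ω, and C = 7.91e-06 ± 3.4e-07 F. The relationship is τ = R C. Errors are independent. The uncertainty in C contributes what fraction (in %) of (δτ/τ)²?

18.3%

(δτ/τ)² = (1·δR/R)² + (1·δC/C)²
  R term: (1×0.0909)² = 0.00826
  C term: (1×0.0430)² = 0.00185
Total = 0.0101. Share from C = 0.00185/0.0101 = 0.183.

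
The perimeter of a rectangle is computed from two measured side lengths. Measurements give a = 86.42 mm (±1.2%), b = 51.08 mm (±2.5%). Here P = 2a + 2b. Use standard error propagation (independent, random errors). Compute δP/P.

0.0120

Each term contributes (cᵢ δxᵢ)² to (δP)²:
  (2·δa)² = 4.30;  (2·δb)² = 6.52
δP = √(10.8) = 3.29 mm
P = 275.0 mm, so δP/P = 3.29/275.0 = 0.0120.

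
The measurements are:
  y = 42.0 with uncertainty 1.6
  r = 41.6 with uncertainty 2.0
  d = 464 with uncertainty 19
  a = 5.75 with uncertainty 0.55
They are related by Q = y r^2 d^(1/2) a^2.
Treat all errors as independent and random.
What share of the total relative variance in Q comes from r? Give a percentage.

(δQ/Q)² = (1·δy/y)² + (2·δr/r)² + (½·δd/d)² + (2·δa/a)²
  y term: (1×0.0381)² = 0.00145
  r term: (2×0.0481)² = 0.00925
  d term: (0.5×0.0409)² = 0.000419
  a term: (2×0.0957)² = 0.0366
Total = 0.0477. Share from r = 0.00925/0.0477 = 0.194.

19.4%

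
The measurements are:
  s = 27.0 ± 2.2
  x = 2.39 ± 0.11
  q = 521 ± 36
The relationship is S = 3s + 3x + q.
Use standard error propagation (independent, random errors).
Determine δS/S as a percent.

6.01%

Sums and differences: (δS)² = Σ (cᵢ δxᵢ)².
  (3·δs)² = 43.6;  (3·δx)² = 0.109;  (δq)² = 1300
δS = √(1340) = 36.6
S = 609, so δS/S = 36.6/609 = 0.0601.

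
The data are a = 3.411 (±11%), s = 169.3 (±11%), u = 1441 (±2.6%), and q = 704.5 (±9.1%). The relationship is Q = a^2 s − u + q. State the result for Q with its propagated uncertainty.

1233 ± 490

Let p = a^2·s = 1970. δp/p = √((2·δa/a)² + (1·δs/s)²) = √(0.0484 + 0.0121) = 0.246, so δp = 485.
Q = p − u + q: δQ = √(δp² + δu² + δq²) = √(2.35e+05 + 1400 + 4110) = 490
Q = 1233.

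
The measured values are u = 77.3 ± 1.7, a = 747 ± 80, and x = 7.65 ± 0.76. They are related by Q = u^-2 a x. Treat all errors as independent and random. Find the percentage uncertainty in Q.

15.3%

Since Q is a product/quotient, work with relative uncertainties:
  (-2·δu/u)² = (-2×0.0220)² = 0.00193;  (1·δa/a)² = (1×0.107)² = 0.0115;  (1·δx/x)² = (1×0.0993)² = 0.00987
δQ/Q = √(0.0233) = 0.153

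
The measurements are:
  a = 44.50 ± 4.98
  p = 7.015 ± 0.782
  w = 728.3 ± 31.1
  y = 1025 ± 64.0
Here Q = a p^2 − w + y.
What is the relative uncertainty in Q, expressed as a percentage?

22.2%

Let h = a·p^2 = 2190. δh/h = √((1·δa/a)² + (2·δp/p)²) = √(0.0125 + 0.0497) = 0.249, so δh = 546.
Q = h − w + y: δQ = √(δh² + δw² + δy²) = √(2.98e+05 + 967 + 4100) = 551
Q = 2487, so δQ/Q = 551/2487 = 0.222.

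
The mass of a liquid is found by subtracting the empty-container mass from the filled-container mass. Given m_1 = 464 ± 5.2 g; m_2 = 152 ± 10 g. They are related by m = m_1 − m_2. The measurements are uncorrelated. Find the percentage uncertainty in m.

3.61%

For a sum/difference, combine absolute errors in quadrature:
  (δm_1)² = 27.0;  (δm_2)² = 100
δm = √(127) = 11.3 g
m = 312 g, so δm/m = 11.3/312 = 0.0361.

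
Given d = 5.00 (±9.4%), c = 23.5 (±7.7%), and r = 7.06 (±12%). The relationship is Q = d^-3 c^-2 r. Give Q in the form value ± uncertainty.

(1.02 ± 0.351) × 10^-4

Products/powers → add relative errors in quadrature, weighted by exponent:
  (-3·δd/d)² = (-3×0.0940)² = 0.0795;  (-2·δc/c)² = (-2×0.0770)² = 0.0237;  (1·δr/r)² = (1×0.120)² = 0.0144
δQ/Q = √(0.118) = 0.343
Q = 0.000102, so δQ = 0.343 × 0.000102 = 3.51e-05.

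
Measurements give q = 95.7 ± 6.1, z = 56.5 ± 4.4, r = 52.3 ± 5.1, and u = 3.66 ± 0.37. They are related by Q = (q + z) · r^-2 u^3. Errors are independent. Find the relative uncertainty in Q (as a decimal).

0.364

Let w = q + z = 152. δw = √(δq² + δz²) = √(37.2 + 19.4) = 7.52, so δw/w = 0.0494.
Q is then a monomial in w, r, u:
δQ/Q = √((δw/w)² + (-2·δr/r)² + (3·δu/u)²) = √(0.00244 + 0.0380 + 0.0920) = 0.364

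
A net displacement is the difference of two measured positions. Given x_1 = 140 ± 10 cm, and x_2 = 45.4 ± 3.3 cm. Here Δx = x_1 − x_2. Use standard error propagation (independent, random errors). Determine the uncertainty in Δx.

10.5 cm

Each term contributes (cᵢ δxᵢ)² to (δΔx)²:
  (δx_1)² = 100;  (δx_2)² = 10.9
δΔx = √(111) = 10.5 cm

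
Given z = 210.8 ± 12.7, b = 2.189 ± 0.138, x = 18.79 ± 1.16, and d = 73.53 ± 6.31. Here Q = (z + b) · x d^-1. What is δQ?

6.61

Let u = z + b = 213.0. δu = √(δz² + δb²) = √(161 + 0.0190) = 12.7, so δu/u = 0.0596.
Q is then a monomial in u, x, d:
δQ/Q = √((δu/u)² + (1·δx/x)² + (-1·δd/d)²) = √(0.00356 + 0.00381 + 0.00736) = 0.121
Q = 54.43, so δQ = 0.121 × 54.43 = 6.61.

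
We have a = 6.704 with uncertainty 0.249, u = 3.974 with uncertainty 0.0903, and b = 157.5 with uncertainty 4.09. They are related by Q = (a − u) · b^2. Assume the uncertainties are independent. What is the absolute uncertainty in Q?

Let w = a − u = 2.730. δw = √(δa² + δu²) = √(0.0620 + 0.00815) = 0.265, so δw/w = 0.0970.
Q is then a monomial in w, b:
δQ/Q = √((δw/w)² + (2·δb/b)²) = √(0.00941 + 0.00270) = 0.110
Q = 67720, so δQ = 0.110 × 67720 = 7450.

7450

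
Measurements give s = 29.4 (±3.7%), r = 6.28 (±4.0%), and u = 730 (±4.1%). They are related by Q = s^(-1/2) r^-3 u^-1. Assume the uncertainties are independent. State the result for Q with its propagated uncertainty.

Since Q is a product/quotient, work with relative uncertainties:
  (−½·δs/s)² = (-0.5×0.0370)² = 0.000342;  (-3·δr/r)² = (-3×0.0400)² = 0.0144;  (-1·δu/u)² = (-1×0.0410)² = 0.00168
δQ/Q = √(0.0164) = 0.128
Q = 1.02e-06, so δQ = 0.128 × 1.02e-06 = 1.31e-07.

(1.02 ± 0.131) × 10^-6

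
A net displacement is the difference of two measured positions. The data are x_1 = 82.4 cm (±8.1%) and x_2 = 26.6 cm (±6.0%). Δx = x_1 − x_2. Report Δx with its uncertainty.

55.8 ± 6.86 cm

Sums and differences: (δΔx)² = Σ (cᵢ δxᵢ)².
  (δx_1)² = 44.5;  (δx_2)² = 2.55
δΔx = √(47.1) = 6.86 cm
Δx = 55.8 cm.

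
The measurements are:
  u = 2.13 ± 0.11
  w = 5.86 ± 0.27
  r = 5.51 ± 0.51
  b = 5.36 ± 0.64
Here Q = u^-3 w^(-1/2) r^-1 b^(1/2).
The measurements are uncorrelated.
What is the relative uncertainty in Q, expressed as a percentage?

19.1%

Since Q is a product/quotient, work with relative uncertainties:
  (-3·δu/u)² = (-3×0.0516)² = 0.0240;  (−½·δw/w)² = (-0.5×0.0461)² = 0.000531;  (-1·δr/r)² = (-1×0.0926)² = 0.00857;  (½·δb/b)² = (0.5×0.119)² = 0.00356
δQ/Q = √(0.0367) = 0.191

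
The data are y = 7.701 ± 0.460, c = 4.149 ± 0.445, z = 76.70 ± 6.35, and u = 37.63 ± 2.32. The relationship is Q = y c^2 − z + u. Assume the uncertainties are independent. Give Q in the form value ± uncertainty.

93.50 ± 30.3

Let p = y·c^2 = 132.6. δp/p = √((1·δy/y)² + (2·δc/c)²) = √(0.00357 + 0.0460) = 0.223, so δp = 29.5.
Q = p − z + u: δQ = √(δp² + δz² + δu²) = √(871 + 40.3 + 5.38) = 30.3
Q = 93.50.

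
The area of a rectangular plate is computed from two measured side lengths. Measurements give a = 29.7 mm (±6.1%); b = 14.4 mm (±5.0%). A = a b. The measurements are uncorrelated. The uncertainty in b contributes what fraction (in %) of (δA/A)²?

(δA/A)² = (1·δa/a)² + (1·δb/b)²
  a term: (1×0.0610)² = 0.00372
  b term: (1×0.0500)² = 0.00250
Total = 0.00622. Share from b = 0.00250/0.00622 = 0.402.

40.2%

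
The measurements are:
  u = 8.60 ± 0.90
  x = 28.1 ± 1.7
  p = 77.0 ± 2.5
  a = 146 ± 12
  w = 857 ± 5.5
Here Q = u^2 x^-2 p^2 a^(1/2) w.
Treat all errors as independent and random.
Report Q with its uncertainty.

(5.75 ± 1.46) × 10^6

Q is a product of powers, so relative uncertainties combine in quadrature:
  (2·δu/u)² = (2×0.105)² = 0.0438;  (-2·δx/x)² = (-2×0.0605)² = 0.0146;  (2·δp/p)² = (2×0.0325)² = 0.00422;  (½·δa/a)² = (0.5×0.0822)² = 0.00169;  (1·δw/w)² = (1×0.00642)² = 4.12e-05
δQ/Q = √(0.0644) = 0.254
Q = 5.75e+06, so δQ = 0.254 × 5.75e+06 = 1.46e+06.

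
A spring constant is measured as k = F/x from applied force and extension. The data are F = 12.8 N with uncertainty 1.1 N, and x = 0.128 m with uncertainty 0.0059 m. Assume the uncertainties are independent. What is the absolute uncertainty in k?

Products/powers → add relative errors in quadrature, weighted by exponent:
  (1·δF/F)² = (1×0.0859)² = 0.00739;  (-1·δx/x)² = (-1×0.0461)² = 0.00212
δk/k = √(0.00951) = 0.0975
k = 100 N/m, so δk = 0.0975 × 100 = 9.75 N/m.

9.75 N/m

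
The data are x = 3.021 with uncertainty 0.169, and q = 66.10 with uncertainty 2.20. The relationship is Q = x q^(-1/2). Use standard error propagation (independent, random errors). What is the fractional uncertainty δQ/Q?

Since Q is a product/quotient, work with relative uncertainties:
  (1·δx/x)² = (1×0.0559)² = 0.00313;  (−½·δq/q)² = (-0.5×0.0333)² = 0.000277
δQ/Q = √(0.00341) = 0.0584

0.0584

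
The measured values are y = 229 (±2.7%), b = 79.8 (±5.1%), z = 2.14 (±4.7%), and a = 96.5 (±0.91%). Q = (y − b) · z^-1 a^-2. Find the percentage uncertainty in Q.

Let u = y − b = 149. δu = √(δy² + δb²) = √(38.2 + 16.6) = 7.40, so δu/u = 0.0496.
Q is then a monomial in u, z, a:
δQ/Q = √((δu/u)² + (-1·δz/z)² + (-2·δa/a)²) = √(0.00246 + 0.00221 + 0.000331) = 0.0707

7.07%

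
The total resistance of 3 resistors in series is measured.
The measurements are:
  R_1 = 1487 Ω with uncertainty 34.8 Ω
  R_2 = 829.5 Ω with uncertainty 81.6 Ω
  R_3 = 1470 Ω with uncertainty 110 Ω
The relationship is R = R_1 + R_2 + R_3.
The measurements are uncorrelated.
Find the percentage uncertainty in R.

3.73%

Each term contributes (cᵢ δxᵢ)² to (δR)²:
  (δR_1)² = 1210;  (δR_2)² = 6660;  (δR_3)² = 12100
δR = √(20000) = 141 Ω
R = 3786 Ω, so δR/R = 141/3786 = 0.0373.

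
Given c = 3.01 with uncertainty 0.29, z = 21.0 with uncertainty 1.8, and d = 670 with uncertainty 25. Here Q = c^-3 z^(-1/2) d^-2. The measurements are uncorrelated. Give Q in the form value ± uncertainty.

(1.78 ± 0.538) × 10^-8

Since Q is a product/quotient, work with relative uncertainties:
  (-3·δc/c)² = (-3×0.0963)² = 0.0835;  (−½·δz/z)² = (-0.5×0.0857)² = 0.00184;  (-2·δd/d)² = (-2×0.0373)² = 0.00557
δQ/Q = √(0.0909) = 0.302
Q = 1.78e-08, so δQ = 0.302 × 1.78e-08 = 5.38e-09.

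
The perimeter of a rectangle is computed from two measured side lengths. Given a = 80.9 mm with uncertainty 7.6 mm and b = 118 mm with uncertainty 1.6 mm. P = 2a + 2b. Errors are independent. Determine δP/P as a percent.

P is a linear combination, so absolute uncertainties add in quadrature:
  (2·δa)² = 231;  (2·δb)² = 10.2
δP = √(241) = 15.5 mm
P = 398 mm, so δP/P = 15.5/398 = 0.0390.

3.90%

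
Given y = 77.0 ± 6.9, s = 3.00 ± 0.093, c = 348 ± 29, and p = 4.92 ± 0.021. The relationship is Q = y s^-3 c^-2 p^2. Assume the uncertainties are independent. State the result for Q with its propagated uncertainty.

0.000570 ± 0.000120

Products/powers → add relative errors in quadrature, weighted by exponent:
  (1·δy/y)² = (1×0.0896)² = 0.00803;  (-3·δs/s)² = (-3×0.0310)² = 0.00865;  (-2·δc/c)² = (-2×0.0833)² = 0.0278;  (2·δp/p)² = (2×0.00427)² = 7.29e-05
δQ/Q = √(0.0445) = 0.211
Q = 0.000570, so δQ = 0.211 × 0.000570 = 0.000120.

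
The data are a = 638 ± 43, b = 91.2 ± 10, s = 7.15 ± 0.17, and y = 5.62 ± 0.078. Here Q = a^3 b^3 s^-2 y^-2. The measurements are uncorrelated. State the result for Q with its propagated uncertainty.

Products/powers → add relative errors in quadrature, weighted by exponent:
  (3·δa/a)² = (3×0.0674)² = 0.0409;  (3·δb/b)² = (3×0.110)² = 0.108;  (-2·δs/s)² = (-2×0.0238)² = 0.00226;  (-2·δy/y)² = (-2×0.0139)² = 0.000771
δQ/Q = √(0.152) = 0.390
Q = 1.22e+11, so δQ = 0.390 × 1.22e+11 = 4.76e+10.

(1.22 ± 0.476) × 10^11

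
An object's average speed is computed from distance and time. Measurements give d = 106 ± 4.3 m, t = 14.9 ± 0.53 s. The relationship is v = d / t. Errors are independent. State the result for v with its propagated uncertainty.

7.11 ± 0.384 m/s

Since v is a product/quotient, work with relative uncertainties:
  (1·δd/d)² = (1×0.0406)² = 0.00165;  (-1·δt/t)² = (-1×0.0356)² = 0.00127
δv/v = √(0.00291) = 0.0540
v = 7.11 m/s, so δv = 0.0540 × 7.11 = 0.384 m/s.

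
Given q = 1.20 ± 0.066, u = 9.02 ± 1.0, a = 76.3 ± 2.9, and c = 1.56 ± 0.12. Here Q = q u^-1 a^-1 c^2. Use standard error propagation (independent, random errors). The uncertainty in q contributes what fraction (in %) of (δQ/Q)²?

7.48%

(δQ/Q)² = (1·δq/q)² + (-1·δu/u)² + (-1·δa/a)² + (2·δc/c)²
  q term: (1×0.0550)² = 0.00303
  u term: (-1×0.111)² = 0.0123
  a term: (-1×0.0380)² = 0.00144
  c term: (2×0.0769)² = 0.0237
Total = 0.0404. Share from q = 0.00303/0.0404 = 0.0748.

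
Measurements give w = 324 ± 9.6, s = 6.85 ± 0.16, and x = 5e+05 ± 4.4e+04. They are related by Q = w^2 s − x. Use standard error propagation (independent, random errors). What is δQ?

63500

Let p = w^2·s = 7.19e+05. δp/p = √((2·δw/w)² + (1·δs/s)²) = √(0.00351 + 0.000546) = 0.0637, so δp = 45800.
Q = p − x: δQ = √(δp² + δx²) = √(2.1e+09 + 1.94e+09) = 63500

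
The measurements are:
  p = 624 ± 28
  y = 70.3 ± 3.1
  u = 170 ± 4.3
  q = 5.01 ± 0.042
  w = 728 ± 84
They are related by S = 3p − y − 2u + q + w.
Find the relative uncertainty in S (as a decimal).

Each term contributes (cᵢ δxᵢ)² to (δS)²:
  (3·δp)² = 7060;  (δy)² = 9.61;  (2·δu)² = 74.0;  (δq)² = 0.00176;  (δw)² = 7060
δS = √(14200) = 119
S = 2190, so δS/S = 119/2190 = 0.0543.

0.0543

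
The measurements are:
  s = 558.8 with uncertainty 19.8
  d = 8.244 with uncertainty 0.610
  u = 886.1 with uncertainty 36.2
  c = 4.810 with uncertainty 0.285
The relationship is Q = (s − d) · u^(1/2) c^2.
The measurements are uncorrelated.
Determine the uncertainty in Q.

47600

Let w = s − d = 550.6. δw = √(δs² + δd²) = √(392 + 0.372) = 19.8, so δw/w = 0.0360.
Q is then a monomial in w, u, c:
δQ/Q = √((δw/w)² + (½·δu/u)² + (2·δc/c)²) = √(0.00129 + 0.000417 + 0.0140) = 0.126
Q = 379200, so δQ = 0.126 × 379200 = 47600.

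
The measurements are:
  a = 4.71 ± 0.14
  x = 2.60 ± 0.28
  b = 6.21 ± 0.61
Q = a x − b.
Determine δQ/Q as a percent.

24.8%

Let p = a·x = 12.2. δp/p = √((1·δa/a)² + (1·δx/x)²) = √(0.000884 + 0.0116) = 0.112, so δp = 1.37.
Q = p − b: δQ = √(δp² + δb²) = √(1.87 + 0.372) = 1.50
Q = 6.04, so δQ/Q = 1.50/6.04 = 0.248.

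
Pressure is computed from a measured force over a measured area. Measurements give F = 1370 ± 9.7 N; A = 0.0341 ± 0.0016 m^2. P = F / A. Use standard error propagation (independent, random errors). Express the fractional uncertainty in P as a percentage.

4.75%

Each factor contributes (exponent × relative error)² to (δP/P)²:
  (1·δF/F)² = (1×0.00708)² = 5.01e-05;  (-1·δA/A)² = (-1×0.0469)² = 0.00220
δP/P = √(0.00225) = 0.0475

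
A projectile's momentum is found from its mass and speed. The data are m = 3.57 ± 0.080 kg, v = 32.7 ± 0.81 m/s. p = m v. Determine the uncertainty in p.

For a monomial p ∝ m, v, fractional errors add in quadrature:
  (1·δm/m)² = (1×0.0224)² = 0.000502;  (1·δv/v)² = (1×0.0248)² = 0.000614
δp/p = √(0.00112) = 0.0334
p = 117 kg·m/s, so δp = 0.0334 × 117 = 3.90 kg·m/s.

3.90 kg·m/s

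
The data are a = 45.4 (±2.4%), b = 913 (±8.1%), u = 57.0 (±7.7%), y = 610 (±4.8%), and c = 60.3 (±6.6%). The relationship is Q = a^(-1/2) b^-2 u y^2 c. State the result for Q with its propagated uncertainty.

For a monomial Q ∝ a^(-1/2), b^-2, u, y^2, c, fractional errors add in quadrature:
  (−½·δa/a)² = (-0.5×0.0240)² = 0.000144;  (-2·δb/b)² = (-2×0.0810)² = 0.0262;  (1·δu/u)² = (1×0.0770)² = 0.00593;  (2·δy/y)² = (2×0.0480)² = 0.00922;  (1·δc/c)² = (1×0.0660)² = 0.00436
δQ/Q = √(0.0459) = 0.214
Q = 228, so δQ = 0.214 × 228 = 48.8.

228 ± 48.8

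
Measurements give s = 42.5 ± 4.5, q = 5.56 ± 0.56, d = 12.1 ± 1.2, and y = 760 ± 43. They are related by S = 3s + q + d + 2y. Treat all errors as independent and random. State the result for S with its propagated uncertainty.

1670 ± 87.1

S is a linear combination, so absolute uncertainties add in quadrature:
  (3·δs)² = 182;  (δq)² = 0.314;  (δd)² = 1.44;  (2·δy)² = 7400
δS = √(7580) = 87.1
S = 1670.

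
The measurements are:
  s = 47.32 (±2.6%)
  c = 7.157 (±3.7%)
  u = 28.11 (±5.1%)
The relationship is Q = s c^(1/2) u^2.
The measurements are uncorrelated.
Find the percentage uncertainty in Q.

Products/powers → add relative errors in quadrature, weighted by exponent:
  (1·δs/s)² = (1×0.0260)² = 0.000676;  (½·δc/c)² = (0.5×0.0370)² = 0.000342;  (2·δu/u)² = (2×0.0510)² = 0.0104
δQ/Q = √(0.0114) = 0.107

10.7%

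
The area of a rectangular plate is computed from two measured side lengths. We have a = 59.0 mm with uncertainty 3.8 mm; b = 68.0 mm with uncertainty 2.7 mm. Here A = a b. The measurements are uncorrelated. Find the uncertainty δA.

304 mm^2

Since A is a product/quotient, work with relative uncertainties:
  (1·δa/a)² = (1×0.0644)² = 0.00415;  (1·δb/b)² = (1×0.0397)² = 0.00158
δA/A = √(0.00572) = 0.0757
A = 4010 mm^2, so δA = 0.0757 × 4010 = 304 mm^2.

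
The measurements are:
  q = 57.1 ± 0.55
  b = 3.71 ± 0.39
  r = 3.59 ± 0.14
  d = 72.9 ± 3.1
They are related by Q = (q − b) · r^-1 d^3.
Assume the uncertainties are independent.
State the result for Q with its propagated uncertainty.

(5.76 ± 0.772) × 10^6

Let u = q − b = 53.4. δu = √(δq² + δb²) = √(0.303 + 0.152) = 0.674, so δu/u = 0.0126.
Q is then a monomial in u, r, d:
δQ/Q = √((δu/u)² + (-1·δr/r)² + (3·δd/d)²) = √(0.000159 + 0.00152 + 0.0163) = 0.134
Q = 5.76e+06, so δQ = 0.134 × 5.76e+06 = 7.72e+05.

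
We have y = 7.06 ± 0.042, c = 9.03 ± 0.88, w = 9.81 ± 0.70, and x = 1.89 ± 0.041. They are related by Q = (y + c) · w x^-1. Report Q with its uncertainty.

83.5 ± 7.73

Let u = y + c = 16.1. δu = √(δy² + δc²) = √(0.00176 + 0.774) = 0.881, so δu/u = 0.0548.
Q is then a monomial in u, w, x:
δQ/Q = √((δu/u)² + (1·δw/w)² + (-1·δx/x)²) = √(0.00300 + 0.00509 + 0.000471) = 0.0925
Q = 83.5, so δQ = 0.0925 × 83.5 = 7.73.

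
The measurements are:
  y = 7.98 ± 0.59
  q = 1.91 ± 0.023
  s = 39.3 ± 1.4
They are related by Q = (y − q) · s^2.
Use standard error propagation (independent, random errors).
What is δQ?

1130

Let u = y − q = 6.07. δu = √(δy² + δq²) = √(0.348 + 0.000529) = 0.590, so δu/u = 0.0973.
Q is then a monomial in u, s:
δQ/Q = √((δu/u)² + (2·δs/s)²) = √(0.00946 + 0.00508) = 0.121
Q = 9380, so δQ = 0.121 × 9380 = 1130.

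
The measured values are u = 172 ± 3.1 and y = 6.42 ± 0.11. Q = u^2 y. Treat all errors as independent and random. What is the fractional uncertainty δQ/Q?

For a monomial Q ∝ u^2, y, fractional errors add in quadrature:
  (2·δu/u)² = (2×0.0180)² = 0.00130;  (1·δy/y)² = (1×0.0171)² = 0.000294
δQ/Q = √(0.00159) = 0.0399

0.0399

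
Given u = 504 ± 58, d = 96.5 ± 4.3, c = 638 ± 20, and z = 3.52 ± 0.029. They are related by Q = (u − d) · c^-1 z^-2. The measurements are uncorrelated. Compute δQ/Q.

0.147

Let w = u − d = 408. δw = √(δu² + δd²) = √(3360 + 18.5) = 58.2, so δw/w = 0.143.
Q is then a monomial in w, c, z:
δQ/Q = √((δw/w)² + (-1·δc/c)² + (-2·δz/z)²) = √(0.0204 + 0.000983 + 0.000272) = 0.147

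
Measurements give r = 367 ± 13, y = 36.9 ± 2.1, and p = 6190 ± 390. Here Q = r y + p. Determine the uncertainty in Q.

988

Let w = r·y = 13500. δw/w = √((1·δr/r)² + (1·δy/y)²) = √(0.00125 + 0.00324) = 0.0670, so δw = 908.
Q = w + p: δQ = √(δw² + δp²) = √(8.24e+05 + 1.52e+05) = 988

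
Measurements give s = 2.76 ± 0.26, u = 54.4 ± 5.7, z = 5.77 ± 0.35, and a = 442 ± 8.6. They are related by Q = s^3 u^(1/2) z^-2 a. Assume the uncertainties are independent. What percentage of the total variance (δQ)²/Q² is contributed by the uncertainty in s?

(δQ/Q)² = (3·δs/s)² + (½·δu/u)² + (-2·δz/z)² + (1·δa/a)²
  s term: (3×0.0942)² = 0.0799
  u term: (0.5×0.105)² = 0.00274
  z term: (-2×0.0607)² = 0.0147
  a term: (1×0.0195)² = 0.000379
Total = 0.0977. Share from s = 0.0799/0.0977 = 0.817.

81.7%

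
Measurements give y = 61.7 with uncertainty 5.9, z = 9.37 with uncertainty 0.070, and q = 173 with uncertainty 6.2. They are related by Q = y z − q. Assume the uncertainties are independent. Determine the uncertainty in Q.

Let p = y·z = 578. δp/p = √((1·δy/y)² + (1·δz/z)²) = √(0.00914 + 5.58e-05) = 0.0959, so δp = 55.5.
Q = p − q: δQ = √(δp² + δq²) = √(3070 + 38.4) = 55.8

55.8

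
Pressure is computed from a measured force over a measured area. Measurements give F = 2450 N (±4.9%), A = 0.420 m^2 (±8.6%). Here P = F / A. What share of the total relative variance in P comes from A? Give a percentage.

(δP/P)² = (1·δF/F)² + (-1·δA/A)²
  F term: (1×0.0490)² = 0.00240
  A term: (-1×0.0860)² = 0.00740
Total = 0.00980. Share from A = 0.00740/0.00980 = 0.755.

75.5%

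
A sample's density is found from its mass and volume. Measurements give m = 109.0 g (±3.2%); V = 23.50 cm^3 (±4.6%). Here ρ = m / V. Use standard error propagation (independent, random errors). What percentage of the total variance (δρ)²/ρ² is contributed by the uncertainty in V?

67.4%

(δρ/ρ)² = (1·δm/m)² + (-1·δV/V)²
  m term: (1×0.0320)² = 0.00102
  V term: (-1×0.0460)² = 0.00212
Total = 0.00314. Share from V = 0.00212/0.00314 = 0.674.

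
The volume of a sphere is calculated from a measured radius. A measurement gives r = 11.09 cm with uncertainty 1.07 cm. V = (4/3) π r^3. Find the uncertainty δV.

1650 cm^3

V is a product of powers, so relative uncertainties combine in quadrature:
  (3·δr/r)² = (3×0.0965)² = 0.0838
δV/V = √(0.0838) = 0.289
V = 5713 cm^3, so δV = 0.289 × 5713 = 1650 cm^3.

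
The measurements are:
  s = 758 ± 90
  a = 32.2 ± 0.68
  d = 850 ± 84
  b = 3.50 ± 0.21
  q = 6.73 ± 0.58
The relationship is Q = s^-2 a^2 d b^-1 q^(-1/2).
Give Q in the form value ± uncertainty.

Relative error in a monomial: (δQ/Q)² = Σ (nᵢ · δxᵢ/xᵢ)².
  (-2·δs/s)² = (-2×0.119)² = 0.0564;  (2·δa/a)² = (2×0.0211)² = 0.00178;  (1·δd/d)² = (1×0.0988)² = 0.00977;  (-1·δb/b)² = (-1×0.0600)² = 0.00360;  (−½·δq/q)² = (-0.5×0.0862)² = 0.00186
δQ/Q = √(0.0734) = 0.271
Q = 0.169, so δQ = 0.271 × 0.169 = 0.0458.

0.169 ± 0.0458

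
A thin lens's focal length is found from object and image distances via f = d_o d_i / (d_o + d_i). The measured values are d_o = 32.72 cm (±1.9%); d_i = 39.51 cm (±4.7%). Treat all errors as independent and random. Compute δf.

0.424 cm

∂f/∂d_o = (d_i/(d_o+d_i))² = 0.299;  ∂f/∂d_i = (d_o/(d_o+d_i))² = 0.205
δf = √((∂f/∂d_o · δd_o)² + (∂f/∂d_i · δd_i)²) = √(0.0346 + 0.145) = 0.424 cm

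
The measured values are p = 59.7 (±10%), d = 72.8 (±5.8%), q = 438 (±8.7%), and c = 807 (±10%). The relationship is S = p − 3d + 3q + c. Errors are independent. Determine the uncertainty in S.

S is a linear combination, so absolute uncertainties add in quadrature:
  (δp)² = 35.6;  (3·δd)² = 160;  (3·δq)² = 13100;  (δc)² = 6510
δS = √(19800) = 141

141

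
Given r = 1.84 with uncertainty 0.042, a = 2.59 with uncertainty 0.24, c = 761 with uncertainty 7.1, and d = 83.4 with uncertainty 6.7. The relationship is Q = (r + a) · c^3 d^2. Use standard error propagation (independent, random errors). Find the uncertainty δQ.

2.34e+12

Let u = r + a = 4.43. δu = √(δr² + δa²) = √(0.00176 + 0.0576) = 0.244, so δu/u = 0.0550.
Q is then a monomial in u, c, d:
δQ/Q = √((δu/u)² + (3·δc/c)² + (2·δd/d)²) = √(0.00302 + 0.000783 + 0.0258) = 0.172
Q = 1.36e+13, so δQ = 0.172 × 1.36e+13 = 2.34e+12.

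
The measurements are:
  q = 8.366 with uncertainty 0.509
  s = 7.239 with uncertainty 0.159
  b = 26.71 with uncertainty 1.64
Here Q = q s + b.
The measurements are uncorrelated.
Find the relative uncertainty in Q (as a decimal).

0.0487

Let p = q·s = 60.56. δp/p = √((1·δq/q)² + (1·δs/s)²) = √(0.00370 + 0.000482) = 0.0647, so δp = 3.92.
Q = p + b: δQ = √(δp² + δb²) = √(15.3 + 2.69) = 4.25
Q = 87.27, so δQ/Q = 4.25/87.27 = 0.0487.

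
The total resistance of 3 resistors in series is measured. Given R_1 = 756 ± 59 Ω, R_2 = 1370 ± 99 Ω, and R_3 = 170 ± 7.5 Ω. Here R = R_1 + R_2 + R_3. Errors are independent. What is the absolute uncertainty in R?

115 Ω

Sums and differences: (δR)² = Σ (cᵢ δxᵢ)².
  (δR_1)² = 3480;  (δR_2)² = 9800;  (δR_3)² = 56.2
δR = √(13300) = 115 Ω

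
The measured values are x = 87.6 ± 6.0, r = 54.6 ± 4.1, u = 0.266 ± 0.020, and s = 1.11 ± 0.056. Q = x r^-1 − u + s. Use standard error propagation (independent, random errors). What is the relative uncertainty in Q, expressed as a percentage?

Let p = x·r^-1 = 1.60. δp/p = √((1·δx/x)² + (-1·δr/r)²) = √(0.00469 + 0.00564) = 0.102, so δp = 0.163.
Q = p − u + s: δQ = √(δp² + δu² + δs²) = √(0.0266 + 0.000400 + 0.00314) = 0.174
Q = 2.45, so δQ/Q = 0.174/2.45 = 0.0709.

7.09%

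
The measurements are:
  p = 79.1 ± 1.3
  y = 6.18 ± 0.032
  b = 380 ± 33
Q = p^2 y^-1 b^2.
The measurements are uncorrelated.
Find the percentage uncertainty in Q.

17.7%

Relative error in a monomial: (δQ/Q)² = Σ (nᵢ · δxᵢ/xᵢ)².
  (2·δp/p)² = (2×0.0164)² = 0.00108;  (-1·δy/y)² = (-1×0.00518)² = 2.68e-05;  (2·δb/b)² = (2×0.0868)² = 0.0302
δQ/Q = √(0.0313) = 0.177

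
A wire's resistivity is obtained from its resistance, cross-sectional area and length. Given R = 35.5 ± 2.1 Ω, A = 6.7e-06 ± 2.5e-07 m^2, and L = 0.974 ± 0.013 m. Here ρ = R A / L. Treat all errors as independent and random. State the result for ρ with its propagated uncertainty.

Since ρ is a product/quotient, work with relative uncertainties:
  (1·δR/R)² = (1×0.0592)² = 0.00350;  (1·δA/A)² = (1×0.0373)² = 0.00139;  (-1·δL/L)² = (-1×0.0133)² = 0.000178
δρ/ρ = √(0.00507) = 0.0712
ρ = 0.000244 Ω·m, so δρ = 0.0712 × 0.000244 = 1.74e-05 Ω·m.

(2.44 ± 0.174) × 10^-4 Ω·m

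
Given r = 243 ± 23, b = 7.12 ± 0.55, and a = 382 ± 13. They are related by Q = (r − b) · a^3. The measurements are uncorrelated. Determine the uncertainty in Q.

1.86e+09

Let u = r − b = 236. δu = √(δr² + δb²) = √(529 + 0.303) = 23.0, so δu/u = 0.0975.
Q is then a monomial in u, a:
δQ/Q = √((δu/u)² + (3·δa/a)²) = √(0.00951 + 0.0104) = 0.141
Q = 1.31e+10, so δQ = 0.141 × 1.31e+10 = 1.86e+09.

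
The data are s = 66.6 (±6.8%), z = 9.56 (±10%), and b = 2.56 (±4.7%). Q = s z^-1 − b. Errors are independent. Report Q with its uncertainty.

4.41 ± 0.851

Let p = s·z^-1 = 6.97. δp/p = √((1·δs/s)² + (-1·δz/z)²) = √(0.00462 + 0.0100) = 0.121, so δp = 0.842.
Q = p − b: δQ = √(δp² + δb²) = √(0.710 + 0.0145) = 0.851
Q = 4.41.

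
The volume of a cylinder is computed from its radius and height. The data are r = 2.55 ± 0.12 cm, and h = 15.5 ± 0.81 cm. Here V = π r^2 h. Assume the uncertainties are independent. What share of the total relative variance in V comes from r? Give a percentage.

76.4%

(δV/V)² = (2·δr/r)² + (1·δh/h)²
  r term: (2×0.0471)² = 0.00886
  h term: (1×0.0523)² = 0.00273
Total = 0.0116. Share from r = 0.00886/0.0116 = 0.764.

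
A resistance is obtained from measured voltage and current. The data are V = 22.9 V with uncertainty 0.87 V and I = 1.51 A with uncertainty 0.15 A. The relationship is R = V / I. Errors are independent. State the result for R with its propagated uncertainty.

Relative error in a monomial: (δR/R)² = Σ (nᵢ · δxᵢ/xᵢ)².
  (1·δV/V)² = (1×0.0380)² = 0.00144;  (-1·δI/I)² = (-1×0.0993)² = 0.00987
δR/R = √(0.0113) = 0.106
R = 15.2 Ω, so δR = 0.106 × 15.2 = 1.61 Ω.

15.2 ± 1.61 Ω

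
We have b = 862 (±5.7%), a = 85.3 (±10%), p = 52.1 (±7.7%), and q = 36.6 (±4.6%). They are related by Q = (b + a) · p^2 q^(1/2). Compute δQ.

Let u = b + a = 947. δu = √(δb² + δa²) = √(2410 + 72.8) = 49.9, so δu/u = 0.0526.
Q is then a monomial in u, p, q:
δQ/Q = √((δu/u)² + (2·δp/p)² + (½·δq/q)²) = √(0.00277 + 0.0237 + 0.000529) = 0.164
Q = 1.56e+07, so δQ = 0.164 × 1.56e+07 = 2.56e+06.

2.56e+06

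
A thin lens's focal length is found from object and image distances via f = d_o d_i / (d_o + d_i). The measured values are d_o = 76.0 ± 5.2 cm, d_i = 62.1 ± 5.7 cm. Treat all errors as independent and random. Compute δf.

∂f/∂d_o = (d_i/(d_o+d_i))² = 0.202;  ∂f/∂d_i = (d_o/(d_o+d_i))² = 0.303
δf = √((∂f/∂d_o · δd_o)² + (∂f/∂d_i · δd_i)²) = √(1.11 + 2.98) = 2.02 cm

2.02 cm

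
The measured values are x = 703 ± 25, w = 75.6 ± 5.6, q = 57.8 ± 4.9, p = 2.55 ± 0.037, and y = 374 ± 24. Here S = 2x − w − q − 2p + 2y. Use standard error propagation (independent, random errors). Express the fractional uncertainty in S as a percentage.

For a sum/difference, combine absolute errors in quadrature:
  (2·δx)² = 2500;  (δw)² = 31.4;  (δq)² = 24.0;  (2·δp)² = 0.00548;  (2·δy)² = 2300
δS = √(4860) = 69.7
S = 2020, so δS/S = 69.7/2020 = 0.0346.

3.46%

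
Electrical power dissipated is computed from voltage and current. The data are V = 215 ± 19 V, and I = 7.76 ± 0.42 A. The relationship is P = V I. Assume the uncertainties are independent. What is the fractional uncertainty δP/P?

0.104

P is a product of powers, so relative uncertainties combine in quadrature:
  (1·δV/V)² = (1×0.0884)² = 0.00781;  (1·δI/I)² = (1×0.0541)² = 0.00293
δP/P = √(0.0107) = 0.104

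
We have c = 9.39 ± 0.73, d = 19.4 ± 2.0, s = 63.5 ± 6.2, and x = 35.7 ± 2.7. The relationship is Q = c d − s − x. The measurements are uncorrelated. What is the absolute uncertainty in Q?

Let p = c·d = 182. δp/p = √((1·δc/c)² + (1·δd/d)²) = √(0.00604 + 0.0106) = 0.129, so δp = 23.5.
Q = p − s − x: δQ = √(δp² + δs² + δx²) = √(553 + 38.4 + 7.29) = 24.5

24.5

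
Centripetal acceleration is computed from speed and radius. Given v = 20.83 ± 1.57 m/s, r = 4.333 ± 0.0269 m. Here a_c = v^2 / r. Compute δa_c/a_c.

0.151

Each factor contributes (exponent × relative error)² to (δa_c/a_c)²:
  (2·δv/v)² = (2×0.0754)² = 0.0227;  (-1·δr/r)² = (-1×0.00621)² = 3.85e-05
δa_c/a_c = √(0.0228) = 0.151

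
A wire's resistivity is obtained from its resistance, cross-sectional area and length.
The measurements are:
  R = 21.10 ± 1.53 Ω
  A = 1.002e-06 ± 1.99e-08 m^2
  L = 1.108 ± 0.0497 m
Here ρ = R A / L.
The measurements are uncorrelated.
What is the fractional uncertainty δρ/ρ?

0.0875

Products/powers → add relative errors in quadrature, weighted by exponent:
  (1·δR/R)² = (1×0.0725)² = 0.00526;  (1·δA/A)² = (1×0.0199)² = 0.000394;  (-1·δL/L)² = (-1×0.0449)² = 0.00201
δρ/ρ = √(0.00766) = 0.0875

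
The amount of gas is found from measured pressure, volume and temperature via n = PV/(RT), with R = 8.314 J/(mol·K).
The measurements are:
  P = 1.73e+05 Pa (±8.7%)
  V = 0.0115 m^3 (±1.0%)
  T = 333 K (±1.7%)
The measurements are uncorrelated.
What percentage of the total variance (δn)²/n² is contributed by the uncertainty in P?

95.1%

(δn/n)² = (1·δP/P)² + (1·δV/V)² + (-1·δT/T)²
  P term: (1×0.0870)² = 0.00757
  V term: (1×0.0100)² = 0.000100
  T term: (-1×0.0170)² = 0.000289
Total = 0.00796. Share from P = 0.00757/0.00796 = 0.951.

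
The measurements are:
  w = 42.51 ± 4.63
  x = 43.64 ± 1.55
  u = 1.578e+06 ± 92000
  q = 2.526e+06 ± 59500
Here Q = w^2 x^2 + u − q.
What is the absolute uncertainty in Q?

7.96e+05

Let p = w^2·x^2 = 3.442e+06. δp/p = √((2·δw/w)² + (2·δx/x)²) = √(0.0475 + 0.00505) = 0.229, so δp = 7.89e+05.
Q = p + u − q: δQ = √(δp² + δu² + δq²) = √(6.22e+11 + 8.46e+09 + 3.54e+09) = 7.96e+05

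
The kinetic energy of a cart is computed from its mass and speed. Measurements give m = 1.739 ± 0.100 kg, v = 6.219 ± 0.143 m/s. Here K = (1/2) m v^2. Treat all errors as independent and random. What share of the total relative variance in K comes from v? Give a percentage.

(δK/K)² = (1·δm/m)² + (2·δv/v)²
  m term: (1×0.0575)² = 0.00331
  v term: (2×0.0230)² = 0.00211
Total = 0.00542. Share from v = 0.00211/0.00542 = 0.390.

39.0%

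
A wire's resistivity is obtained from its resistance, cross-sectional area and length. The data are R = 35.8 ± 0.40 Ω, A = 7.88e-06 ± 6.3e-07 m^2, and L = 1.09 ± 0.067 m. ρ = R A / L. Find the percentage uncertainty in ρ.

10.1%

Each factor contributes (exponent × relative error)² to (δρ/ρ)²:
  (1·δR/R)² = (1×0.0112)² = 0.000125;  (1·δA/A)² = (1×0.0799)² = 0.00639;  (-1·δL/L)² = (-1×0.0615)² = 0.00378
δρ/ρ = √(0.0103) = 0.101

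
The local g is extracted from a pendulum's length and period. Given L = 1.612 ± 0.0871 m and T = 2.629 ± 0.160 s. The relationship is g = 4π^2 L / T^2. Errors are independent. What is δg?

1.23 m/s^2

Each factor contributes (exponent × relative error)² to (δg/g)²:
  (1·δL/L)² = (1×0.0540)² = 0.00292;  (-2·δT/T)² = (-2×0.0609)² = 0.0148
δg/g = √(0.0177) = 0.133
g = 9.208 m/s^2, so δg = 0.133 × 9.208 = 1.23 m/s^2.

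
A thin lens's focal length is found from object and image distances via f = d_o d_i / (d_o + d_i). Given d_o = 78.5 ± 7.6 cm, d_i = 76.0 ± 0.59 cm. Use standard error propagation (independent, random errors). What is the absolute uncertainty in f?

1.85 cm

∂f/∂d_o = (d_i/(d_o+d_i))² = 0.242;  ∂f/∂d_i = (d_o/(d_o+d_i))² = 0.258
δf = √((∂f/∂d_o · δd_o)² + (∂f/∂d_i · δd_i)²) = √(3.38 + 0.0232) = 1.85 cm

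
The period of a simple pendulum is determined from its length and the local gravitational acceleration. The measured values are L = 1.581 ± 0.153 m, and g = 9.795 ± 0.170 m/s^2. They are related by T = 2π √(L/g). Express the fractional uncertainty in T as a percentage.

4.92%

Each factor contributes (exponent × relative error)² to (δT/T)²:
  (½·δL/L)² = (0.5×0.0968)² = 0.00234;  (−½·δg/g)² = (-0.5×0.0174)² = 7.53e-05
δT/T = √(0.00242) = 0.0492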